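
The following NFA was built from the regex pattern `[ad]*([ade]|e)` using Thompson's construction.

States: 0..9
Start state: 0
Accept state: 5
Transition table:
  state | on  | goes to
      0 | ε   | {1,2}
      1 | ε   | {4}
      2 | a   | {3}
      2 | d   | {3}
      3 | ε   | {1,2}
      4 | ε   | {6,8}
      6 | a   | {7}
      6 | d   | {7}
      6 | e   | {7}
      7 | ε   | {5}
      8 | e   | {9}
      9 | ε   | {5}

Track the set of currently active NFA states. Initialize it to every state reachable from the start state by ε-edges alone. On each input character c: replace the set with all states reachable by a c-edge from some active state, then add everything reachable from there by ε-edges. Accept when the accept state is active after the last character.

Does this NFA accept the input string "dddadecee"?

initial (ε-close {0}): {0,1,2,4,6,8}
'd' @ 1: {1,2,3,4,5,6,7,8}  [accepting]
'd' @ 2: {1,2,3,4,5,6,7,8}  [accepting]
'd' @ 3: {1,2,3,4,5,6,7,8}  [accepting]
'a' @ 4: {1,2,3,4,5,6,7,8}  [accepting]
'd' @ 5: {1,2,3,4,5,6,7,8}  [accepting]
'e' @ 6: {5,7,9}  [accepting]
'c' @ 7: {}  — state set empty
rest 'ee' ignored (set empty)
end set {} — state 5 not in

Answer: REJECT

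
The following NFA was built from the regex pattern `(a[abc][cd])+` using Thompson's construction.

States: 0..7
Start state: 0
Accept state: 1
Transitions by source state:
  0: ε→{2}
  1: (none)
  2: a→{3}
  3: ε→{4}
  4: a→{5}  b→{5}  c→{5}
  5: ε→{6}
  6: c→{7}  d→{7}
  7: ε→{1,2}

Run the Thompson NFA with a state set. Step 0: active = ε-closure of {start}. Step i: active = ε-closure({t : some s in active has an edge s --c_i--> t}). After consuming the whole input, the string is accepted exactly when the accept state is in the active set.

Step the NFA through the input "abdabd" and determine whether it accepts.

initial (ε-close {0}): {0,2}
'a' @ 1: {3,4}
'b' @ 2: {5,6}
'd' @ 3: {1,2,7}  (accept∈set)
'a' @ 4: {3,4}
'b' @ 5: {5,6}
'd' @ 6: {1,2,7}  (accept∈set)
end set {1,2,7} — state 1 in

Answer: ACCEPT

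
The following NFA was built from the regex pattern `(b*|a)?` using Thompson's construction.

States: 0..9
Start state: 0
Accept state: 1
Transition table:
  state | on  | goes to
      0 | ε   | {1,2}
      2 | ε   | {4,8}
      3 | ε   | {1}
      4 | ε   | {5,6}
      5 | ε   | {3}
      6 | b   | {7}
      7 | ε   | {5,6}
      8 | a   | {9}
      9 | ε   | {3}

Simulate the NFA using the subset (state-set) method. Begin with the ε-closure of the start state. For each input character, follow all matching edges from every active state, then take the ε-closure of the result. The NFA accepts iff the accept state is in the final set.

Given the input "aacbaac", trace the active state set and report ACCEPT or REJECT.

start: ε-closure({0}) = {0,1,2,3,4,5,6,8}
'a' @ 1: {1,3,9}  (accept∈set)
'a' @ 2: {}  — state set empty
rest 'cbaac' ignored (set empty)
after full input: {}  (accept=1 not in)

Answer: REJECT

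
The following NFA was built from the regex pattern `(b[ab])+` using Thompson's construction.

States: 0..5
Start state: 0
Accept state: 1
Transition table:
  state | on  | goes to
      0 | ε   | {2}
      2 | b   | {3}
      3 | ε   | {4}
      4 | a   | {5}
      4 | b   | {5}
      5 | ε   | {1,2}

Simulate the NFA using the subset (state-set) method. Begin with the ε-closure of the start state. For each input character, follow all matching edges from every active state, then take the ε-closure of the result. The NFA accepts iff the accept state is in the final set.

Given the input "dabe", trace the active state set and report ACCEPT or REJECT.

Answer: REJECT

Trace:
S₀ = ε-closure({0}) = {0,2}
'd' @ 1: {}  — state set empty
rest 'abe' ignored (set empty)
final: {}; accept 1 not in set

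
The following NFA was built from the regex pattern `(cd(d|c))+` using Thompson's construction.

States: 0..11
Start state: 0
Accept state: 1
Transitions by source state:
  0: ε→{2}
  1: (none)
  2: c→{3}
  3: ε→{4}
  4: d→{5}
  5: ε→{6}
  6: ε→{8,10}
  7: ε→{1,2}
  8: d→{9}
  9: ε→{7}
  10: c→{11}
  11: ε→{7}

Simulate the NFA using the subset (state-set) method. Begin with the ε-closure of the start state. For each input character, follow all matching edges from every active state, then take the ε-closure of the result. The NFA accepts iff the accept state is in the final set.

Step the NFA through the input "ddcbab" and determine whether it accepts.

S₀ = ε-closure({0}) = {0,2}
'd' @ 1: {}  — no active states
rest 'dcbab' ignored (set empty)
after full input: {}  (accept=1 not in)

Answer: REJECT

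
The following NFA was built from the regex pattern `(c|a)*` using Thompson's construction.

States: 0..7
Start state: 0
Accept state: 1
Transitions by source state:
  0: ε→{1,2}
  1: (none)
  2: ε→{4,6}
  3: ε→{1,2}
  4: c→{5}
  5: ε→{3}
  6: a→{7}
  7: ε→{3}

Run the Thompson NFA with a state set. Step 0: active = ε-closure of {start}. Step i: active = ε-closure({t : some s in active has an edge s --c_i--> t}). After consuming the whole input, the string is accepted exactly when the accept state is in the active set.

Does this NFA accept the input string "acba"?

initial (ε-close {0}): {0,1,2,4,6}
'a' @ 1: {1,2,3,4,6,7}  (accept∈set)
'c' @ 2: {1,2,3,4,5,6}  (accept∈set)
'b' @ 3: {}  — no active states
rest 'a' ignored (set empty)
after full input: {}  (accept=1 not in)

Answer: REJECT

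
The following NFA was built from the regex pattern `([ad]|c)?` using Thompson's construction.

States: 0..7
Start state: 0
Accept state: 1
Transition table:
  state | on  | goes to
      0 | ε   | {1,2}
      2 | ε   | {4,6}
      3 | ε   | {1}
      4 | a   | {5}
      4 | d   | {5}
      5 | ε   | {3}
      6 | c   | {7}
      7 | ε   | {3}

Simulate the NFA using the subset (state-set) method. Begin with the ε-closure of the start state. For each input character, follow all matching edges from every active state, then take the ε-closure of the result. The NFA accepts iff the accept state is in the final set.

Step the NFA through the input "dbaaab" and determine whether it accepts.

start: ε-closure({0}) = {0,1,2,4,6}
'd' @ 1: {1,3,5}  (accept∈set)
'b' @ 2: {}  — dead — no transitions
rest 'aaab' ignored (set empty)
final: {}; accept 1 not in set

Answer: REJECT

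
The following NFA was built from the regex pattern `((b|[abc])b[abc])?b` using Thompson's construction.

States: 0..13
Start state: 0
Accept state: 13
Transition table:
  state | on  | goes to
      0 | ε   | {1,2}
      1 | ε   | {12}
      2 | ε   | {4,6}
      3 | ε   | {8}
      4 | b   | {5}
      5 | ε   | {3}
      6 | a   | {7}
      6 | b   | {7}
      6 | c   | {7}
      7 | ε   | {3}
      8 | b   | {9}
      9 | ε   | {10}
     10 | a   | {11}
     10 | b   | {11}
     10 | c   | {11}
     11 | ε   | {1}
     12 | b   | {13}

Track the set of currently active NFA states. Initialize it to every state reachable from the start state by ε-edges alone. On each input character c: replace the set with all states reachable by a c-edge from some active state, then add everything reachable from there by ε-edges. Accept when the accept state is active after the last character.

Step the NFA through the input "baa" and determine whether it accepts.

S₀ = ε-closure({0}) = {0,1,2,4,6,12}
'b' @ 1: {3,5,7,8,13}  [accepting]
'a' @ 2: {}  — no active states
rest 'a' ignored (set empty)
final: {}; accept 13 not in set

Answer: REJECT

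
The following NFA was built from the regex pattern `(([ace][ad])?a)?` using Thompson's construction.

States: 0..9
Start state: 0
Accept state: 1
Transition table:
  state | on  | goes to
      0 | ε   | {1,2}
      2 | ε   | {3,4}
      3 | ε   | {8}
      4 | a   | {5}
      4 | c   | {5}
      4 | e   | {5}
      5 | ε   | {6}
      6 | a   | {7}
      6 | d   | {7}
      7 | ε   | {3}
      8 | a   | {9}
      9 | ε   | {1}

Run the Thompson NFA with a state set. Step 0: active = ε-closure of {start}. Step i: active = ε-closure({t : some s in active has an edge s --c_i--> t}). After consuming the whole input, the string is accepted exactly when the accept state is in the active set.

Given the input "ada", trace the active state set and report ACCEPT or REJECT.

Answer: ACCEPT

Derivation:
S₀ = ε-closure({0}) = {0,1,2,3,4,8}
'a' @ 1: {1,5,6,9}  [accepting]
'd' @ 2: {3,7,8}
'a' @ 3: {1,9}  [accepting]
after full input: {1,9}  (accept=1 in)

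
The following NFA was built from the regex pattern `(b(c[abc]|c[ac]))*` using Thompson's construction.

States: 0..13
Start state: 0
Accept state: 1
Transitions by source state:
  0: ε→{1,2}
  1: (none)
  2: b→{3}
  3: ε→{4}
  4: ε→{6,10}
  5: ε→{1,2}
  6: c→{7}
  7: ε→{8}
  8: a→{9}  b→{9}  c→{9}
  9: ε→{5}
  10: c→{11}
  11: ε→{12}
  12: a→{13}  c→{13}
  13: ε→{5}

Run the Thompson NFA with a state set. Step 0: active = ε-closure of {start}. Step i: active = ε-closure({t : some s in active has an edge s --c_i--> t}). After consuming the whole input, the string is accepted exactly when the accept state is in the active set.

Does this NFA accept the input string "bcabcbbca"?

start: ε-closure({0}) = {0,1,2}
'b' @ 1: {3,4,6,10}
'c' @ 2: {7,8,11,12}
'a' @ 3: {1,2,5,9,13}  [accepting]
'b' @ 4: {3,4,6,10}
'c' @ 5: {7,8,11,12}
'b' @ 6: {1,2,5,9}  [accepting]
'b' @ 7: {3,4,6,10}
'c' @ 8: {7,8,11,12}
'a' @ 9: {1,2,5,9,13}  [accepting]
after full input: {1,2,5,9,13}  (accept=1 in)

Answer: ACCEPT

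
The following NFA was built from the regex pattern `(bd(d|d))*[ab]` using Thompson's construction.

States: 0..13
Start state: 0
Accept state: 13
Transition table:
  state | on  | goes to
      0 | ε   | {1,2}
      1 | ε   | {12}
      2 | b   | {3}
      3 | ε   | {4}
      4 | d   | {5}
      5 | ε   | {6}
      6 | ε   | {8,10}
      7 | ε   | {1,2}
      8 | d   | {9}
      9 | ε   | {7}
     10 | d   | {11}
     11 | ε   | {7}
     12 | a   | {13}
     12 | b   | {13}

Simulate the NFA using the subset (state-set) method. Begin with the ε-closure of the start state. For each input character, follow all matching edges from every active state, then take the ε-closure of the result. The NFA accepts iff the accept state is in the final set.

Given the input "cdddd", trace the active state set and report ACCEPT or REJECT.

Answer: REJECT

Steps:
S₀ = ε-closure({0}) = {0,1,2,12}
'c' @ 1: {}  — dead — no transitions
rest 'dddd' ignored (set empty)
after full input: {}  (accept=13 not in)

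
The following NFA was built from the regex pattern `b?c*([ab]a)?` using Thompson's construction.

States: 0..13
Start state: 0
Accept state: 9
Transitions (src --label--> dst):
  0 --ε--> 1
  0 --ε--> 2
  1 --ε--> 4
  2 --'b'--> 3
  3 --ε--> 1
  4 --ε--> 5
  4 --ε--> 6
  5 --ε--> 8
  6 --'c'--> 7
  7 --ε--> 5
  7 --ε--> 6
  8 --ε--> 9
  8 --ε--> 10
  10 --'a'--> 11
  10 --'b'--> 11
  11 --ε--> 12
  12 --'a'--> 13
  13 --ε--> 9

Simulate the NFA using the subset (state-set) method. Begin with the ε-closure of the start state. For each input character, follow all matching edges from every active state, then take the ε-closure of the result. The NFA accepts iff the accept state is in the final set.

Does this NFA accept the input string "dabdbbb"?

Answer: REJECT

Derivation:
initial (ε-close {0}): {0,1,2,4,5,6,8,9,10}
'd' @ 1: {}  — state set empty
rest 'abdbbb' ignored (set empty)
final: {}; accept 9 not in set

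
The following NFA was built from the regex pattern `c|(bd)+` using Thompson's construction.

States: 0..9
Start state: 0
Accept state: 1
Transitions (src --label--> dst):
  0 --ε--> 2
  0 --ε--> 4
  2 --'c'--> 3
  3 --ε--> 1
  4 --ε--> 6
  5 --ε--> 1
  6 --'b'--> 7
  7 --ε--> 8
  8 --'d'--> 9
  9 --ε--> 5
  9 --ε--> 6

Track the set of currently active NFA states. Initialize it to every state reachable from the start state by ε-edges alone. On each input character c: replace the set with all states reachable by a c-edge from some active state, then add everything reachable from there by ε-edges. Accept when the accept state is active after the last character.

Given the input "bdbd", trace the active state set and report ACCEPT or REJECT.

start: ε-closure({0}) = {0,2,4,6}
'b' @ 1: {7,8}
'd' @ 2: {1,5,6,9}  [accepting]
'b' @ 3: {7,8}
'd' @ 4: {1,5,6,9}  [accepting]
final: {1,5,6,9}; accept 1 in set

Answer: ACCEPT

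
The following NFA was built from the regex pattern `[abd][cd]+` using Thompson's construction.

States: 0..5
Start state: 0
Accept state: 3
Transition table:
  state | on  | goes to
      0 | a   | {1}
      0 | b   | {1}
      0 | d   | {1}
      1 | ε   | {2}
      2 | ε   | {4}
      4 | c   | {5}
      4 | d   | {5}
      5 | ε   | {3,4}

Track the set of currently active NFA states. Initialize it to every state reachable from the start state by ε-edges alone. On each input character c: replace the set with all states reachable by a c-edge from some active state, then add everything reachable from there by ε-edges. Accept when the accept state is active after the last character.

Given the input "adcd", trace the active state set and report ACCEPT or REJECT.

S₀ = ε-closure({0}) = {0}
'a' @ 1: {1,2,4}
'd' @ 2: {3,4,5}  [accepting]
'c' @ 3: {3,4,5}  [accepting]
'd' @ 4: {3,4,5}  [accepting]
end set {3,4,5} — state 3 in

Answer: ACCEPT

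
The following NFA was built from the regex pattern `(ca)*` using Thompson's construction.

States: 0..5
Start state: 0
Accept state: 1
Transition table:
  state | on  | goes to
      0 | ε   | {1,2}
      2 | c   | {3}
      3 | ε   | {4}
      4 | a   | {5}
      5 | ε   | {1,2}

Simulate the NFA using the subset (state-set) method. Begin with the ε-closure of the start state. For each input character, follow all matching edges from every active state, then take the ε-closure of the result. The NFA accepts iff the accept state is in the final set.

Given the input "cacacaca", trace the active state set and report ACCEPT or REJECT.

S₀ = ε-closure({0}) = {0,1,2}
'c' @ 1: {3,4}
'a' @ 2: {1,2,5}  [accepting]
'c' @ 3: {3,4}
'a' @ 4: {1,2,5}  [accepting]
'c' @ 5: {3,4}
'a' @ 6: {1,2,5}  [accepting]
'c' @ 7: {3,4}
'a' @ 8: {1,2,5}  [accepting]
end set {1,2,5} — state 1 in

Answer: ACCEPT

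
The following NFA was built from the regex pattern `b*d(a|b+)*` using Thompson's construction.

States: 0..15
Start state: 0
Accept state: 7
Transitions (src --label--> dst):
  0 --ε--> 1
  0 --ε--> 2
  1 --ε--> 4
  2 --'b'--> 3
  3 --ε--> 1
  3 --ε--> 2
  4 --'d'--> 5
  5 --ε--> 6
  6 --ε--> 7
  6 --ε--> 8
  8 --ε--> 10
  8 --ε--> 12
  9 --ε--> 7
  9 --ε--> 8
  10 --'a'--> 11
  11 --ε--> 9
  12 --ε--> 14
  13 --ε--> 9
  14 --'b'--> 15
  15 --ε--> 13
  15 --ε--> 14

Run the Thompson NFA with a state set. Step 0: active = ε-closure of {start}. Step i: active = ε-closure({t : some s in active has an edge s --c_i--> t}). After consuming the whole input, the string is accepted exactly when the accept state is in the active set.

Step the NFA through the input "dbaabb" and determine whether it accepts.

initial (ε-close {0}): {0,1,2,4}
'd' @ 1: {5,6,7,8,10,12,14}  ✓accept
'b' @ 2: {7,8,9,10,12,13,14,15}  ✓accept
'a' @ 3: {7,8,9,10,11,12,14}  ✓accept
'a' @ 4: {7,8,9,10,11,12,14}  ✓accept
'b' @ 5: {7,8,9,10,12,13,14,15}  ✓accept
'b' @ 6: {7,8,9,10,12,13,14,15}  ✓accept
after full input: {7,8,9,10,12,13,14,15}  (accept=7 in)

Answer: ACCEPT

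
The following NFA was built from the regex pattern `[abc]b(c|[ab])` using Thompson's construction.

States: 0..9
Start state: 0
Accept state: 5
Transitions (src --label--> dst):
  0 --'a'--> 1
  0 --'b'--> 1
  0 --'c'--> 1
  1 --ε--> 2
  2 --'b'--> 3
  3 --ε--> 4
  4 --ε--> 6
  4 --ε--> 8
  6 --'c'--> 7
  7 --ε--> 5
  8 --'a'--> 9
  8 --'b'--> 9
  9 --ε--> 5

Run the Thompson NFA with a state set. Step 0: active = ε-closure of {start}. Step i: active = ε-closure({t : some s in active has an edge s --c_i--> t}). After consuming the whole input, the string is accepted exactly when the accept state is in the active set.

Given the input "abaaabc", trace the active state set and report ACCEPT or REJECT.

S₀ = ε-closure({0}) = {0}
'a' @ 1: {1,2}
'b' @ 2: {3,4,6,8}
'a' @ 3: {5,9}  [accepting]
'a' @ 4: {}  — no active states
rest 'abc' ignored (set empty)
after full input: {}  (accept=5 not in)

Answer: REJECT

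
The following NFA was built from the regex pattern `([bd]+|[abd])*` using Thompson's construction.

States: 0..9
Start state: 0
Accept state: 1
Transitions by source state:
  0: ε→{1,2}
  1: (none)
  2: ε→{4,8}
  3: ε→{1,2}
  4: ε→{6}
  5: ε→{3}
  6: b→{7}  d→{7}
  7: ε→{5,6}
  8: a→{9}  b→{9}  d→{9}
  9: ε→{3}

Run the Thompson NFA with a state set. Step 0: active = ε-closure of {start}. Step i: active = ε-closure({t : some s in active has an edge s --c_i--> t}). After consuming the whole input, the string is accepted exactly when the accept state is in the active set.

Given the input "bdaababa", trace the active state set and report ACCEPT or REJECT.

Answer: ACCEPT

Trace:
initial (ε-close {0}): {0,1,2,4,6,8}
'b' @ 1: {1,2,3,4,5,6,7,8,9}  [accepting]
'd' @ 2: {1,2,3,4,5,6,7,8,9}  [accepting]
'a' @ 3: {1,2,3,4,6,8,9}  [accepting]
'a' @ 4: {1,2,3,4,6,8,9}  [accepting]
'b' @ 5: {1,2,3,4,5,6,7,8,9}  [accepting]
'a' @ 6: {1,2,3,4,6,8,9}  [accepting]
'b' @ 7: {1,2,3,4,5,6,7,8,9}  [accepting]
'a' @ 8: {1,2,3,4,6,8,9}  [accepting]
after full input: {1,2,3,4,6,8,9}  (accept=1 in)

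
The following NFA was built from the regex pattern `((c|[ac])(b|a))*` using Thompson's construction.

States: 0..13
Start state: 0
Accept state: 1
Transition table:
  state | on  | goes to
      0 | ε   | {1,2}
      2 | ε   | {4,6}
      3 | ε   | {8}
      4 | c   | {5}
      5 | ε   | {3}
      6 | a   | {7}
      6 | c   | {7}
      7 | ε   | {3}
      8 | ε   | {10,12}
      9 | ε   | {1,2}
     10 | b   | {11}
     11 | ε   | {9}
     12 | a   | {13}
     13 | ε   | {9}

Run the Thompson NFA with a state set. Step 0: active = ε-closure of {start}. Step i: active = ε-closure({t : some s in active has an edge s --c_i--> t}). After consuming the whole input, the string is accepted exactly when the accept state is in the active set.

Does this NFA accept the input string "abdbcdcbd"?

Answer: REJECT

Derivation:
initial (ε-close {0}): {0,1,2,4,6}
'a' @ 1: {3,7,8,10,12}
'b' @ 2: {1,2,4,6,9,11}  [accepting]
'd' @ 3: {}  — no active states
rest 'bcdcbd' ignored (set empty)
end set {} — state 1 not in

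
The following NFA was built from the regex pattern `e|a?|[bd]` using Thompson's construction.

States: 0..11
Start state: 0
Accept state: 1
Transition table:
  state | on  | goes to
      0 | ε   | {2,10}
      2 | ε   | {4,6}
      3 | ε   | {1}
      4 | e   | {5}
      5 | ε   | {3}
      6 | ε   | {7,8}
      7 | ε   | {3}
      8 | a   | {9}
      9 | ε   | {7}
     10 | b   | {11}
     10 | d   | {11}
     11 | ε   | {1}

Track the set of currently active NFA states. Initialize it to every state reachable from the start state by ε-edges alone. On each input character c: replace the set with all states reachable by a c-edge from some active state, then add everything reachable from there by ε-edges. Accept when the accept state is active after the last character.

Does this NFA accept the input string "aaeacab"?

Answer: REJECT

Steps:
start: ε-closure({0}) = {0,1,2,3,4,6,7,8,10}
'a' @ 1: {1,3,7,9}  ✓accept
'a' @ 2: {}  — state set empty
rest 'eacab' ignored (set empty)
after full input: {}  (accept=1 not in)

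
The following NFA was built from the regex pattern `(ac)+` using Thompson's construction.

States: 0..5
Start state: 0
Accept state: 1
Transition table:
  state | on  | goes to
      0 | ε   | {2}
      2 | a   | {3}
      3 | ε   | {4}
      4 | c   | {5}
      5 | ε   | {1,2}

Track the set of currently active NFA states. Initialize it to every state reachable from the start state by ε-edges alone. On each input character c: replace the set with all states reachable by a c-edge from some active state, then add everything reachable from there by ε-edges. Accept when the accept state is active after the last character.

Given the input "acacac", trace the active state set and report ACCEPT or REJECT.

Answer: ACCEPT

Trace:
S₀ = ε-closure({0}) = {0,2}
'a' @ 1: {3,4}
'c' @ 2: {1,2,5}  (accept∈set)
'a' @ 3: {3,4}
'c' @ 4: {1,2,5}  (accept∈set)
'a' @ 5: {3,4}
'c' @ 6: {1,2,5}  (accept∈set)
final: {1,2,5}; accept 1 in set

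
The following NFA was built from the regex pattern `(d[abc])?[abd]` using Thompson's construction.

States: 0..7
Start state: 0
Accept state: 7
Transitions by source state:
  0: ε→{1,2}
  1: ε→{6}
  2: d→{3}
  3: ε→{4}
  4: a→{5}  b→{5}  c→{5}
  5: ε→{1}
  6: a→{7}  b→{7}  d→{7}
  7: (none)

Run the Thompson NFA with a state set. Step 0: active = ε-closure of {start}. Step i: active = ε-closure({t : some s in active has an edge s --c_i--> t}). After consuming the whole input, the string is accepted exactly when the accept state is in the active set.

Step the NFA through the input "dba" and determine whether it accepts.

S₀ = ε-closure({0}) = {0,1,2,6}
'd' @ 1: {3,4,7}  [accepting]
'b' @ 2: {1,5,6}
'a' @ 3: {7}  [accepting]
final: {7}; accept 7 in set

Answer: ACCEPT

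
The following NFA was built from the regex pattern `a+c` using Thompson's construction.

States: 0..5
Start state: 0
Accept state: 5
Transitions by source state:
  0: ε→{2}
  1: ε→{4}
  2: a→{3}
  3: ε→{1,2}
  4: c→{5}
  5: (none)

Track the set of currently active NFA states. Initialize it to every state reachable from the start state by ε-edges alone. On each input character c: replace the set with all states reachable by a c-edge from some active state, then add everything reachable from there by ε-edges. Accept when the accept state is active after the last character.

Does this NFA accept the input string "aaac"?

Answer: ACCEPT

Trace:
start: ε-closure({0}) = {0,2}
'a' @ 1: {1,2,3,4}
'a' @ 2: {1,2,3,4}
'a' @ 3: {1,2,3,4}
'c' @ 4: {5}  (accept∈set)
end set {5} — state 5 in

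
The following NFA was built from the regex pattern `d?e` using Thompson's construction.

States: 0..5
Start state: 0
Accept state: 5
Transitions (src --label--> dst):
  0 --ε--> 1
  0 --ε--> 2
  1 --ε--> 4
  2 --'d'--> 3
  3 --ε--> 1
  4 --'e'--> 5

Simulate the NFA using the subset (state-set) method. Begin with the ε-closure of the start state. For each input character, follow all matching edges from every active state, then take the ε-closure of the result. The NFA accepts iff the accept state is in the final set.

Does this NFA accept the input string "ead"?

S₀ = ε-closure({0}) = {0,1,2,4}
'e' @ 1: {5}  [accepting]
'a' @ 2: {}  — no active states
rest 'd' ignored (set empty)
after full input: {}  (accept=5 not in)

Answer: REJECT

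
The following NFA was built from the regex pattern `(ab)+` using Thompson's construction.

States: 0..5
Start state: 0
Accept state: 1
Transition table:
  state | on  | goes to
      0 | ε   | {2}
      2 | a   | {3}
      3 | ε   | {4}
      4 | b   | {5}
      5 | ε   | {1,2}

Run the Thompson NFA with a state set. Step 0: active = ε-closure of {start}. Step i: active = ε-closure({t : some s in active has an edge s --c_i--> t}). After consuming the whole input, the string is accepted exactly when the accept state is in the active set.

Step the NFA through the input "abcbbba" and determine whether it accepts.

S₀ = ε-closure({0}) = {0,2}
'a' @ 1: {3,4}
'b' @ 2: {1,2,5}  ✓accept
'c' @ 3: {}  — dead — no transitions
rest 'bbba' ignored (set empty)
after full input: {}  (accept=1 not in)

Answer: REJECT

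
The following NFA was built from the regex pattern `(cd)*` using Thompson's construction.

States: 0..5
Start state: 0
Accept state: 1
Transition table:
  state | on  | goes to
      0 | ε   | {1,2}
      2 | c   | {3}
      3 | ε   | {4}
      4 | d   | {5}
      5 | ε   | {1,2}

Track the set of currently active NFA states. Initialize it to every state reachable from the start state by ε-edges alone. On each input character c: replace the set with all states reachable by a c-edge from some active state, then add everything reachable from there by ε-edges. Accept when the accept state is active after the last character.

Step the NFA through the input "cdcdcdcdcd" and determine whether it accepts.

start: ε-closure({0}) = {0,1,2}
'c' @ 1: {3,4}
'd' @ 2: {1,2,5}  ✓accept
'c' @ 3: {3,4}
'd' @ 4: {1,2,5}  ✓accept
'c' @ 5: {3,4}
'd' @ 6: {1,2,5}  ✓accept
'c' @ 7: {3,4}
'd' @ 8: {1,2,5}  ✓accept
'c' @ 9: {3,4}
'd' @ 10: {1,2,5}  ✓accept
end set {1,2,5} — state 1 in

Answer: ACCEPT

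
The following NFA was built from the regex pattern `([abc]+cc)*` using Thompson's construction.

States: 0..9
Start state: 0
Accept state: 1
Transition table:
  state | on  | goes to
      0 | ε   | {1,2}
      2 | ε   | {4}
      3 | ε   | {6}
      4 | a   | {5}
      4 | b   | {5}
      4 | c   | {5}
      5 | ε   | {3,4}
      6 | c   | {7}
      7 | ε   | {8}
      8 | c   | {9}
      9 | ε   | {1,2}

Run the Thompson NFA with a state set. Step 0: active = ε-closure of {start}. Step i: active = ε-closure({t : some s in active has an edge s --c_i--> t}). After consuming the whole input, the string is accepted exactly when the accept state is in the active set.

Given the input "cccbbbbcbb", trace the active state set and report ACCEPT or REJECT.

Answer: REJECT

Steps:
S₀ = ε-closure({0}) = {0,1,2,4}
'c' @ 1: {3,4,5,6}
'c' @ 2: {3,4,5,6,7,8}
'c' @ 3: {1,2,3,4,5,6,7,8,9}  [accepting]
'b' @ 4: {3,4,5,6}
'b' @ 5: {3,4,5,6}
'b' @ 6: {3,4,5,6}
'b' @ 7: {3,4,5,6}
'c' @ 8: {3,4,5,6,7,8}
'b' @ 9: {3,4,5,6}
'b' @ 10: {3,4,5,6}
after full input: {3,4,5,6}  (accept=1 not in)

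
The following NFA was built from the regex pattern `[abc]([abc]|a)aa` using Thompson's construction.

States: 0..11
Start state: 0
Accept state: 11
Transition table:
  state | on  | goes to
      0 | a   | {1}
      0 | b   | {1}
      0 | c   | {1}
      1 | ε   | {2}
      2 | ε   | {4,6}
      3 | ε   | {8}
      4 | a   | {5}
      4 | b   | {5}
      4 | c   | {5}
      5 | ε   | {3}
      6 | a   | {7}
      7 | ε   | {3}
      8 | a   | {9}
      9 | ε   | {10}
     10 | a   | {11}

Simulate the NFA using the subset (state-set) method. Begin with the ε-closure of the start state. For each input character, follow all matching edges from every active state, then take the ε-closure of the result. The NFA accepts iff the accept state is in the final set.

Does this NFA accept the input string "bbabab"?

initial (ε-close {0}): {0}
'b' @ 1: {1,2,4,6}
'b' @ 2: {3,5,8}
'a' @ 3: {9,10}
'b' @ 4: {}  — dead — no transitions
rest 'ab' ignored (set empty)
after full input: {}  (accept=11 not in)

Answer: REJECT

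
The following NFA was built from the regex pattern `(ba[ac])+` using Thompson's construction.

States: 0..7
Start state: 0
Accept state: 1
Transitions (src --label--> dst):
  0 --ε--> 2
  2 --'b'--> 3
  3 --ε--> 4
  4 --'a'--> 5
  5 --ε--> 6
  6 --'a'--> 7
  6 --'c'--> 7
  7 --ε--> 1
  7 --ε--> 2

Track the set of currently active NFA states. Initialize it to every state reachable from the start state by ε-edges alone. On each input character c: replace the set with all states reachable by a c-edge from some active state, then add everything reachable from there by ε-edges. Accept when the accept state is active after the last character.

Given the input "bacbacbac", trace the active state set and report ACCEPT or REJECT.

Answer: ACCEPT

Trace:
S₀ = ε-closure({0}) = {0,2}
'b' @ 1: {3,4}
'a' @ 2: {5,6}
'c' @ 3: {1,2,7}  (accept∈set)
'b' @ 4: {3,4}
'a' @ 5: {5,6}
'c' @ 6: {1,2,7}  (accept∈set)
'b' @ 7: {3,4}
'a' @ 8: {5,6}
'c' @ 9: {1,2,7}  (accept∈set)
after full input: {1,2,7}  (accept=1 in)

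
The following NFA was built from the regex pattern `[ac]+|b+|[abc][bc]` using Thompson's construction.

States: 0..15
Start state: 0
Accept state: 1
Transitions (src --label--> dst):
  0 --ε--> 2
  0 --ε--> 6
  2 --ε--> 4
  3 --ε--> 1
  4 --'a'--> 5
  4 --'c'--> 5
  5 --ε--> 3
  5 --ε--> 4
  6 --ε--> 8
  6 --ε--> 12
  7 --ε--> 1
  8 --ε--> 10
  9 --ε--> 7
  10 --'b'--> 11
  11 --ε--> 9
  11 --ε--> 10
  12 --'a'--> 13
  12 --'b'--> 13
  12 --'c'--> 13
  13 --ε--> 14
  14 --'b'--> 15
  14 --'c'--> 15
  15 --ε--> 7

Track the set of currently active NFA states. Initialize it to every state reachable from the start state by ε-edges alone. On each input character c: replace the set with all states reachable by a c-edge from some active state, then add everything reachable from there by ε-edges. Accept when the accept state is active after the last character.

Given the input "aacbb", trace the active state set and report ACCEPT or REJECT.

initial (ε-close {0}): {0,2,4,6,8,10,12}
'a' @ 1: {1,3,4,5,13,14}  (accept∈set)
'a' @ 2: {1,3,4,5}  (accept∈set)
'c' @ 3: {1,3,4,5}  (accept∈set)
'b' @ 4: {}  — dead — no transitions
rest 'b' ignored (set empty)
final: {}; accept 1 not in set

Answer: REJECT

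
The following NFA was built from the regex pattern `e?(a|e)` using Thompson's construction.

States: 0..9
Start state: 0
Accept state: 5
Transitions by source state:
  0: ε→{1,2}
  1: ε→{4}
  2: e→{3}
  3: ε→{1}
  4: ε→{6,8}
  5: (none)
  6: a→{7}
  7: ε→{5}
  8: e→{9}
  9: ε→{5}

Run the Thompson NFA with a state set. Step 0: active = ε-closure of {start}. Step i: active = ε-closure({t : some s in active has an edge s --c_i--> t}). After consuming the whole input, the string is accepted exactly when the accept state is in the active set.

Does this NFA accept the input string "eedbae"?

initial (ε-close {0}): {0,1,2,4,6,8}
'e' @ 1: {1,3,4,5,6,8,9}  [accepting]
'e' @ 2: {5,9}  [accepting]
'd' @ 3: {}  — dead — no transitions
rest 'bae' ignored (set empty)
end set {} — state 5 not in

Answer: REJECT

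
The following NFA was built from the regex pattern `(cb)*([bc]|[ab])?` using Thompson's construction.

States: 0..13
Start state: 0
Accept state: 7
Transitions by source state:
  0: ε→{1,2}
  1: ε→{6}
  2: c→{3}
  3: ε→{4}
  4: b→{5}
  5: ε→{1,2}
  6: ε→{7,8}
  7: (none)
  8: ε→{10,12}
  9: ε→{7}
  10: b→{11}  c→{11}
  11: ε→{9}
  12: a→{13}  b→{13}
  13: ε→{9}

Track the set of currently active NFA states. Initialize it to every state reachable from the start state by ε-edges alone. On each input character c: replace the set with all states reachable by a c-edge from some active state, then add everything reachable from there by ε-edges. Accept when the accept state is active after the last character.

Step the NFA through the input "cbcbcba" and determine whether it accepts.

Answer: ACCEPT

Derivation:
initial (ε-close {0}): {0,1,2,6,7,8,10,12}
'c' @ 1: {3,4,7,9,11}  (accept∈set)
'b' @ 2: {1,2,5,6,7,8,10,12}  (accept∈set)
'c' @ 3: {3,4,7,9,11}  (accept∈set)
'b' @ 4: {1,2,5,6,7,8,10,12}  (accept∈set)
'c' @ 5: {3,4,7,9,11}  (accept∈set)
'b' @ 6: {1,2,5,6,7,8,10,12}  (accept∈set)
'a' @ 7: {7,9,13}  (accept∈set)
end set {7,9,13} — state 7 in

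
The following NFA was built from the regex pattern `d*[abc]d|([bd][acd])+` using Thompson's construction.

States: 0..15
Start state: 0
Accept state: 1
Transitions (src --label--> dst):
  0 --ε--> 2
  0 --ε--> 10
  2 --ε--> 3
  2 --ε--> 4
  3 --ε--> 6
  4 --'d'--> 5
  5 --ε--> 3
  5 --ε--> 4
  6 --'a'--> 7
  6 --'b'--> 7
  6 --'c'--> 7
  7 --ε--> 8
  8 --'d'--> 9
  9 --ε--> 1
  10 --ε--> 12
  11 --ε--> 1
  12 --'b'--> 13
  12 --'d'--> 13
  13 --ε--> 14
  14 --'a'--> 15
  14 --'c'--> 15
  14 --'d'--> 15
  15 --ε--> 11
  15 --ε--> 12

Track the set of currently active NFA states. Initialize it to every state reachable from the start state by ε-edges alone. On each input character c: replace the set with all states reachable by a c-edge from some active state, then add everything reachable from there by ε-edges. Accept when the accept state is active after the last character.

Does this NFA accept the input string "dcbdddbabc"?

S₀ = ε-closure({0}) = {0,2,3,4,6,10,12}
'd' @ 1: {3,4,5,6,13,14}
'c' @ 2: {1,7,8,11,12,15}  ✓accept
'b' @ 3: {13,14}
'd' @ 4: {1,11,12,15}  ✓accept
'd' @ 5: {13,14}
'd' @ 6: {1,11,12,15}  ✓accept
'b' @ 7: {13,14}
'a' @ 8: {1,11,12,15}  ✓accept
'b' @ 9: {13,14}
'c' @ 10: {1,11,12,15}  ✓accept
after full input: {1,11,12,15}  (accept=1 in)

Answer: ACCEPT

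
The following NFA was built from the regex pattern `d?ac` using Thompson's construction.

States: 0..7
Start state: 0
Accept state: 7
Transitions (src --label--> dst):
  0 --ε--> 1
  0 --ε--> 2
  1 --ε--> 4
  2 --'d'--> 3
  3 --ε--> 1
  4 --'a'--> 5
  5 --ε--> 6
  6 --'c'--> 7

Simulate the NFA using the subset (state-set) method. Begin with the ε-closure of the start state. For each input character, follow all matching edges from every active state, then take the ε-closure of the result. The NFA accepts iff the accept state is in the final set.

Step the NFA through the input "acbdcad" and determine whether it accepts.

Answer: REJECT

Steps:
S₀ = ε-closure({0}) = {0,1,2,4}
'a' @ 1: {5,6}
'c' @ 2: {7}  ✓accept
'b' @ 3: {}  — no active states
rest 'dcad' ignored (set empty)
final: {}; accept 7 not in set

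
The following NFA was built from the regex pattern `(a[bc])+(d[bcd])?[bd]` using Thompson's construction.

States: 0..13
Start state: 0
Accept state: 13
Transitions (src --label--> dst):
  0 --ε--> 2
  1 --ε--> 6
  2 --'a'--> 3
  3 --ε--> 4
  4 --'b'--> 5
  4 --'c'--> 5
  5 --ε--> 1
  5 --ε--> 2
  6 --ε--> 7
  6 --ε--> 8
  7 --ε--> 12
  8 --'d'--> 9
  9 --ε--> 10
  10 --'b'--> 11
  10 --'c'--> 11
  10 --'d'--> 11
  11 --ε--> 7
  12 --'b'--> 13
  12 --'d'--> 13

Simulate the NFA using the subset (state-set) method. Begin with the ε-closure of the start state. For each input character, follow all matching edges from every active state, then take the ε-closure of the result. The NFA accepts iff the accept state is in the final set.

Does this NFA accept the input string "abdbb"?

initial (ε-close {0}): {0,2}
'a' @ 1: {3,4}
'b' @ 2: {1,2,5,6,7,8,12}
'd' @ 3: {9,10,13}  (accept∈set)
'b' @ 4: {7,11,12}
'b' @ 5: {13}  (accept∈set)
final: {13}; accept 13 in set

Answer: ACCEPT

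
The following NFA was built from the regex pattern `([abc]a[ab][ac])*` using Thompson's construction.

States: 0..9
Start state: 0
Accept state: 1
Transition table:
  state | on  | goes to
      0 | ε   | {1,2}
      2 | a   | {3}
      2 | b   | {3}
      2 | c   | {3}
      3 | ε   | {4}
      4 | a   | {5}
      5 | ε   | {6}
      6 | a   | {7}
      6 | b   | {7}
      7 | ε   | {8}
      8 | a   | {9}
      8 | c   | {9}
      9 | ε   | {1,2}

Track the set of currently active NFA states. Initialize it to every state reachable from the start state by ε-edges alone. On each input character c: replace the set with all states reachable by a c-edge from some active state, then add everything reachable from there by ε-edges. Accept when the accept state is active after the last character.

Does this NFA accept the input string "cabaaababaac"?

Answer: ACCEPT

Trace:
S₀ = ε-closure({0}) = {0,1,2}
'c' @ 1: {3,4}
'a' @ 2: {5,6}
'b' @ 3: {7,8}
'a' @ 4: {1,2,9}  [accepting]
'a' @ 5: {3,4}
'a' @ 6: {5,6}
'b' @ 7: {7,8}
'a' @ 8: {1,2,9}  [accepting]
'b' @ 9: {3,4}
'a' @ 10: {5,6}
'a' @ 11: {7,8}
'c' @ 12: {1,2,9}  [accepting]
final: {1,2,9}; accept 1 in set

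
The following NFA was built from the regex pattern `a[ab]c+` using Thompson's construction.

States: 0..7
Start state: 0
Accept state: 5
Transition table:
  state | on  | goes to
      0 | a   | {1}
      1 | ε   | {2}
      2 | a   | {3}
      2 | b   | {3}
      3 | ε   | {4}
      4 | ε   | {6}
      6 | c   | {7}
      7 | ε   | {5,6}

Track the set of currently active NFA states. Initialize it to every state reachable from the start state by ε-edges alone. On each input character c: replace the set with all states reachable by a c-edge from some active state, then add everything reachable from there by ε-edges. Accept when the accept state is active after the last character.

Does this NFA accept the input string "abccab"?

Answer: REJECT

Derivation:
start: ε-closure({0}) = {0}
'a' @ 1: {1,2}
'b' @ 2: {3,4,6}
'c' @ 3: {5,6,7}  ✓accept
'c' @ 4: {5,6,7}  ✓accept
'a' @ 5: {}  — no active states
rest 'b' ignored (set empty)
after full input: {}  (accept=5 not in)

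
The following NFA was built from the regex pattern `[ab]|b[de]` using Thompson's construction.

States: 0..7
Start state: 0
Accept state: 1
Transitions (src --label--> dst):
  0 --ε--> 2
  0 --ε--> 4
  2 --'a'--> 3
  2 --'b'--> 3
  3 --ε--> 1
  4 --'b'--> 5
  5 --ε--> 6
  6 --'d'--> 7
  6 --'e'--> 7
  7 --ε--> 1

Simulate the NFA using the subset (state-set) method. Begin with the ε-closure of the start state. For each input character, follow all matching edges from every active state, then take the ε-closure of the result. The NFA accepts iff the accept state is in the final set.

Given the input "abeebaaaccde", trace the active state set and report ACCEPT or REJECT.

Answer: REJECT

Steps:
S₀ = ε-closure({0}) = {0,2,4}
'a' @ 1: {1,3}  (accept∈set)
'b' @ 2: {}  — state set empty
rest 'eebaaaccde' ignored (set empty)
after full input: {}  (accept=1 not in)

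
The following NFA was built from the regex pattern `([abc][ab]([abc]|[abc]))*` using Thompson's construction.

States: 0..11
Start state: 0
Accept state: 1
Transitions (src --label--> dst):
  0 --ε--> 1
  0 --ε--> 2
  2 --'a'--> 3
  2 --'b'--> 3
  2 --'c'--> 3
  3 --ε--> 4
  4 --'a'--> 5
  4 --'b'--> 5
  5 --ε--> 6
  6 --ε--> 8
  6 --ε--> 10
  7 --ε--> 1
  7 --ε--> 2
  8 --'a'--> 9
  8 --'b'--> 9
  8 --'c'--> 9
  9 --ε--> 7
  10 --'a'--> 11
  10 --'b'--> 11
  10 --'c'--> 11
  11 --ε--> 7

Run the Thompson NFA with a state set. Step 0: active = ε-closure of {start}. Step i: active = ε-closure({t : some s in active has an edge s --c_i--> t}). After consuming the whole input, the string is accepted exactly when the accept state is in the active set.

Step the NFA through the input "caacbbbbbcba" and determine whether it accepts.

Answer: ACCEPT

Steps:
start: ε-closure({0}) = {0,1,2}
'c' @ 1: {3,4}
'a' @ 2: {5,6,8,10}
'a' @ 3: {1,2,7,9,11}  ✓accept
'c' @ 4: {3,4}
'b' @ 5: {5,6,8,10}
'b' @ 6: {1,2,7,9,11}  ✓accept
'b' @ 7: {3,4}
'b' @ 8: {5,6,8,10}
'b' @ 9: {1,2,7,9,11}  ✓accept
'c' @ 10: {3,4}
'b' @ 11: {5,6,8,10}
'a' @ 12: {1,2,7,9,11}  ✓accept
final: {1,2,7,9,11}; accept 1 in set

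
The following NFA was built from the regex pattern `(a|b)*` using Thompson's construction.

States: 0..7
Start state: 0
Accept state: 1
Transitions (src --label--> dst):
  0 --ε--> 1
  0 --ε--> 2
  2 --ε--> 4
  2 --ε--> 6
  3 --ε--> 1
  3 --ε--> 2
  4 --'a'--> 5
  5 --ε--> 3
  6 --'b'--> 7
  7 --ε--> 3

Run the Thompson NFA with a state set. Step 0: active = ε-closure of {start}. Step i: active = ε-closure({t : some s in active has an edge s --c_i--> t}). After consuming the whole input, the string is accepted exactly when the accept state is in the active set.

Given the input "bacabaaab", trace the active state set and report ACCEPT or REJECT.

Answer: REJECT

Steps:
start: ε-closure({0}) = {0,1,2,4,6}
'b' @ 1: {1,2,3,4,6,7}  [accepting]
'a' @ 2: {1,2,3,4,5,6}  [accepting]
'c' @ 3: {}  — no active states
rest 'abaaab' ignored (set empty)
end set {} — state 1 not in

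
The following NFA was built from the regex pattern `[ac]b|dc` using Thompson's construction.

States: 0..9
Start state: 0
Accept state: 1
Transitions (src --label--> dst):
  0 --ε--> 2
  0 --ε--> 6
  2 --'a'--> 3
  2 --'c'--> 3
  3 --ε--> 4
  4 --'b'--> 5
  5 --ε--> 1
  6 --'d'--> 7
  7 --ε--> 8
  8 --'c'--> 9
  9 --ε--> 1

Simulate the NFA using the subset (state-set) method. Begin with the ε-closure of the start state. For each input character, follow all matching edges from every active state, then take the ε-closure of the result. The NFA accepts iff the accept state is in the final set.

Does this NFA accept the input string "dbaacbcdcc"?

start: ε-closure({0}) = {0,2,6}
'd' @ 1: {7,8}
'b' @ 2: {}  — dead — no transitions
rest 'aacbcdcc' ignored (set empty)
final: {}; accept 1 not in set

Answer: REJECT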